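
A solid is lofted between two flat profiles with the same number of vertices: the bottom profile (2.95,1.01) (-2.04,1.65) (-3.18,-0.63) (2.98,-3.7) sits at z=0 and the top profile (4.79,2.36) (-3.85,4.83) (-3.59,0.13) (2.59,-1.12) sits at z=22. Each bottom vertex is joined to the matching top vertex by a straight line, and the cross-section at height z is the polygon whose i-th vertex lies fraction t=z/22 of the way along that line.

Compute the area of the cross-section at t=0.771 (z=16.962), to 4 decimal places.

Cross-section at t=0.771: each vertex is (1-t)·p0[i] + t·p1[i].
  v1: (1-0.771)·(2.95,1.01) + 0.771·(4.79,2.36) = (4.3686,2.0508)
  v2: (1-0.771)·(-2.04,1.65) + 0.771·(-3.85,4.83) = (-3.4355,4.1018)
  v3: (1-0.771)·(-3.18,-0.63) + 0.771·(-3.59,0.13) = (-3.4961,-0.0440)
  v4: (1-0.771)·(2.98,-3.7) + 0.771·(2.59,-1.12) = (2.6793,-1.7108)
Shoelace sum Σ(x_i·y_{i+1} − x_{i+1}·y_i):
  i=1: 4.3686·4.1018 − -3.4355·2.0508 = +24.9649 (running +24.9649)
  i=2: -3.4355·-0.0440 − -3.4961·4.1018 = +14.4916 (running +39.4565)
  i=3: -3.4961·-1.7108 − 2.6793·-0.0440 = +6.0992 (running +45.5557)
  i=4: 2.6793·2.0508 − 4.3686·-1.7108 = +12.9688 (running +58.5245)
Area = |Σ|/2 = |58.5245|/2 = 29.2623

Area at t=0.771: 29.2623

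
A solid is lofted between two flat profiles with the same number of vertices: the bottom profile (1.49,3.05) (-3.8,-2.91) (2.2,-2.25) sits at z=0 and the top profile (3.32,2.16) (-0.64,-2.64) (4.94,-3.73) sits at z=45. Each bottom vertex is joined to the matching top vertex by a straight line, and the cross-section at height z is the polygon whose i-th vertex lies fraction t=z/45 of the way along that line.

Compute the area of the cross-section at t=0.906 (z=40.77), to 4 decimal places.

Area at t=0.906: 15.6835

Cross-section at t=0.906: each vertex is (1-t)·p0[i] + t·p1[i].
  v1: (1-0.906)·(1.49,3.05) + 0.906·(3.32,2.16) = (3.1480,2.2437)
  v2: (1-0.906)·(-3.8,-2.91) + 0.906·(-0.64,-2.64) = (-0.9370,-2.6654)
  v3: (1-0.906)·(2.2,-2.25) + 0.906·(4.94,-3.73) = (4.6824,-3.5909)
Shoelace sum Σ(x_i·y_{i+1} − x_{i+1}·y_i):
  i=1: 3.1480·-2.6654 − -0.9370·2.2437 = -6.2882 (running -6.2882)
  i=2: -0.9370·-3.5909 − 4.6824·-2.6654 = +15.8453 (running +9.5571)
  i=3: 4.6824·2.2437 − 3.1480·-3.5909 = +21.8098 (running +31.3669)
Area = |Σ|/2 = |31.3669|/2 = 15.6835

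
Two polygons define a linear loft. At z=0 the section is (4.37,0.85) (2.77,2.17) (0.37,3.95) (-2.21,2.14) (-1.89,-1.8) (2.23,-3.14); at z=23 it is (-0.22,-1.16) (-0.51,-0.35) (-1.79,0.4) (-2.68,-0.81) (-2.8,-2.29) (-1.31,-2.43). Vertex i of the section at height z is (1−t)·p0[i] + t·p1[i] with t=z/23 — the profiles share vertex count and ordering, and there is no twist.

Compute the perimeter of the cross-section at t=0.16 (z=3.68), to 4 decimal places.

Perimeter at t=0.16: 18.9777

Cross-section at t=0.16: each vertex is (1-t)·p0[i] + t·p1[i].
  v1: (1-0.16)·(4.37,0.85) + 0.16·(-0.22,-1.16) = (3.6356,0.5284)
  v2: (1-0.16)·(2.77,2.17) + 0.16·(-0.51,-0.35) = (2.2452,1.7668)
  v3: (1-0.16)·(0.37,3.95) + 0.16·(-1.79,0.4) = (0.0244,3.3820)
  v4: (1-0.16)·(-2.21,2.14) + 0.16·(-2.68,-0.81) = (-2.2852,1.6680)
  v5: (1-0.16)·(-1.89,-1.8) + 0.16·(-2.8,-2.29) = (-2.0356,-1.8784)
  v6: (1-0.16)·(2.23,-3.14) + 0.16·(-1.31,-2.43) = (1.6636,-3.0264)
Perimeter = Σ |v_{i+1} − v_i|:
  edge 1→2: √(-1.3904² + 1.2384²) = 1.8619 (running 1.8619)
  edge 2→3: √(-2.2208² + 1.6152²) = 2.7461 (running 4.6080)
  edge 3→4: √(-2.3096² + -1.7140²) = 2.8761 (running 7.4841)
  edge 4→5: √(0.2496² + -3.5464²) = 3.5552 (running 11.0393)
  edge 5→6: √(3.6992² + -1.1480²) = 3.8732 (running 14.9125)
  edge 6→1: √(1.9720² + 3.5548²) = 4.0651 (running 18.9777)
Perimeter = 18.9777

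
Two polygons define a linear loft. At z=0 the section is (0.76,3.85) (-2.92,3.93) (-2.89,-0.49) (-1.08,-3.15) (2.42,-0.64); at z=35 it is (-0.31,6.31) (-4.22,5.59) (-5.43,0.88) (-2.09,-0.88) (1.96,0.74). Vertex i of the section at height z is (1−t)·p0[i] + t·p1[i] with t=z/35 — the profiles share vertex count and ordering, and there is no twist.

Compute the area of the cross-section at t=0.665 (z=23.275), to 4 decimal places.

Cross-section at t=0.665: each vertex is (1-t)·p0[i] + t·p1[i].
  v1: (1-0.665)·(0.76,3.85) + 0.665·(-0.31,6.31) = (0.0484,5.4859)
  v2: (1-0.665)·(-2.92,3.93) + 0.665·(-4.22,5.59) = (-3.7845,5.0339)
  v3: (1-0.665)·(-2.89,-0.49) + 0.665·(-5.43,0.88) = (-4.5791,0.4211)
  v4: (1-0.665)·(-1.08,-3.15) + 0.665·(-2.09,-0.88) = (-1.7517,-1.6404)
  v5: (1-0.665)·(2.42,-0.64) + 0.665·(1.96,0.74) = (2.1141,0.2777)
Shoelace sum Σ(x_i·y_{i+1} − x_{i+1}·y_i):
  i=1: 0.0484·5.0339 − -3.7845·5.4859 = +21.0053 (running +21.0053)
  i=2: -3.7845·0.4211 − -4.5791·5.0339 = +21.4573 (running +42.4625)
  i=3: -4.5791·-1.6404 − -1.7517·0.4211 = +8.2493 (running +50.7119)
  i=4: -1.7517·0.2777 − 2.1141·-1.6404 = +2.9816 (running +53.6935)
  i=5: 2.1141·5.4859 − 0.0484·0.2777 = +11.5843 (running +65.2778)
Area = |Σ|/2 = |65.2778|/2 = 32.6389

Area at t=0.665: 32.6389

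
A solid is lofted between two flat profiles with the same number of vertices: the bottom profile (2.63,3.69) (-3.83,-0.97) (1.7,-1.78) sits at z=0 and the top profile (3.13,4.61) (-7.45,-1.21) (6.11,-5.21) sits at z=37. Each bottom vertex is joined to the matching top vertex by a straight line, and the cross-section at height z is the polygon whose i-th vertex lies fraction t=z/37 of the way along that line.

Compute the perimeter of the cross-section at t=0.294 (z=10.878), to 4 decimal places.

Cross-section at t=0.294: each vertex is (1-t)·p0[i] + t·p1[i].
  v1: (1-0.294)·(2.63,3.69) + 0.294·(3.13,4.61) = (2.7770,3.9605)
  v2: (1-0.294)·(-3.83,-0.97) + 0.294·(-7.45,-1.21) = (-4.8943,-1.0406)
  v3: (1-0.294)·(1.7,-1.78) + 0.294·(6.11,-5.21) = (2.9965,-2.7884)
Perimeter = Σ |v_{i+1} − v_i|:
  edge 1→2: √(-7.6713² + -5.0010²) = 9.1575 (running 9.1575)
  edge 2→3: √(7.8908² + -1.7479²) = 8.0821 (running 17.2395)
  edge 3→1: √(-0.2195² + 6.7489²) = 6.7525 (running 23.9920)
Perimeter = 23.9920

Perimeter at t=0.294: 23.9920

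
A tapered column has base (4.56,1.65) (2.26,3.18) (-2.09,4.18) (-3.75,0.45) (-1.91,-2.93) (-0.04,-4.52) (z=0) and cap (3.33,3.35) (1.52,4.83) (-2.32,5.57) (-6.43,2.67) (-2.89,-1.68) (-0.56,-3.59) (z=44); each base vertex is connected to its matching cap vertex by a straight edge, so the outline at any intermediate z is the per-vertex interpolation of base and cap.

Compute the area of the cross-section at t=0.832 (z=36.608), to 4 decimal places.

Cross-section at t=0.832: each vertex is (1-t)·p0[i] + t·p1[i].
  v1: (1-0.832)·(4.56,1.65) + 0.832·(3.33,3.35) = (3.5366,3.0644)
  v2: (1-0.832)·(2.26,3.18) + 0.832·(1.52,4.83) = (1.6443,4.5528)
  v3: (1-0.832)·(-2.09,4.18) + 0.832·(-2.32,5.57) = (-2.2814,5.3365)
  v4: (1-0.832)·(-3.75,0.45) + 0.832·(-6.43,2.67) = (-5.9798,2.2970)
  v5: (1-0.832)·(-1.91,-2.93) + 0.832·(-2.89,-1.68) = (-2.7254,-1.8900)
  v6: (1-0.832)·(-0.04,-4.52) + 0.832·(-0.56,-3.59) = (-0.4726,-3.7462)
Shoelace sum Σ(x_i·y_{i+1} − x_{i+1}·y_i):
  i=1: 3.5366·4.5528 − 1.6443·3.0644 = +11.0628 (running +11.0628)
  i=2: 1.6443·5.3365 − -2.2814·4.5528 = +19.1615 (running +30.2242)
  i=3: -2.2814·2.2970 − -5.9798·5.3365 = +26.6705 (running +56.8947)
  i=4: -5.9798·-1.8900 − -2.7254·2.2970 = +17.5620 (running +74.4567)
  i=5: -2.7254·-3.7462 − -0.4726·-1.8900 = +9.3166 (running +83.7733)
  i=6: -0.4726·3.0644 − 3.5366·-3.7462 = +11.8007 (running +95.5740)
Area = |Σ|/2 = |95.5740|/2 = 47.7870

Area at t=0.832: 47.7870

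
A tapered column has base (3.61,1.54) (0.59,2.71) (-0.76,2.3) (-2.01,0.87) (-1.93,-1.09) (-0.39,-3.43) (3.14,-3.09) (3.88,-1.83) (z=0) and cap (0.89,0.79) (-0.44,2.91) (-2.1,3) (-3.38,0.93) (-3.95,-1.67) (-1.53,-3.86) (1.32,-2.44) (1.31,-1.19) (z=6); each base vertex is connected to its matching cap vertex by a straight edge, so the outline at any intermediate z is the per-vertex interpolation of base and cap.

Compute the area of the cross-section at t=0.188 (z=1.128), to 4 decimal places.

Area at t=0.188: 27.7142

Cross-section at t=0.188: each vertex is (1-t)·p0[i] + t·p1[i].
  v1: (1-0.188)·(3.61,1.54) + 0.188·(0.89,0.79) = (3.0986,1.3990)
  v2: (1-0.188)·(0.59,2.71) + 0.188·(-0.44,2.91) = (0.3964,2.7476)
  v3: (1-0.188)·(-0.76,2.3) + 0.188·(-2.1,3) = (-1.0119,2.4316)
  v4: (1-0.188)·(-2.01,0.87) + 0.188·(-3.38,0.93) = (-2.2676,0.8813)
  v5: (1-0.188)·(-1.93,-1.09) + 0.188·(-3.95,-1.67) = (-2.3098,-1.1990)
  v6: (1-0.188)·(-0.39,-3.43) + 0.188·(-1.53,-3.86) = (-0.6043,-3.5108)
  v7: (1-0.188)·(3.14,-3.09) + 0.188·(1.32,-2.44) = (2.7978,-2.9678)
  v8: (1-0.188)·(3.88,-1.83) + 0.188·(1.31,-1.19) = (3.3968,-1.7097)
Shoelace sum Σ(x_i·y_{i+1} − x_{i+1}·y_i):
  i=1: 3.0986·2.7476 − 0.3964·1.3990 = +7.9593 (running +7.9593)
  i=2: 0.3964·2.4316 − -1.0119·2.7476 = +3.7441 (running +11.7035)
  i=3: -1.0119·0.8813 − -2.2676·2.4316 = +4.6220 (running +16.3255)
  i=4: -2.2676·-1.1990 − -2.3098·0.8813 = +4.7544 (running +21.0799)
  i=5: -2.3098·-3.5108 − -0.6043·-1.1990 = +7.3846 (running +28.4645)
  i=6: -0.6043·-2.9678 − 2.7978·-3.5108 = +11.6163 (running +40.0808)
  i=7: 2.7978·-1.7097 − 3.3968·-2.9678 = +5.2977 (running +45.3785)
  i=8: 3.3968·1.3990 − 3.0986·-1.7097 = +10.0499 (running +55.4284)
Area = |Σ|/2 = |55.4284|/2 = 27.7142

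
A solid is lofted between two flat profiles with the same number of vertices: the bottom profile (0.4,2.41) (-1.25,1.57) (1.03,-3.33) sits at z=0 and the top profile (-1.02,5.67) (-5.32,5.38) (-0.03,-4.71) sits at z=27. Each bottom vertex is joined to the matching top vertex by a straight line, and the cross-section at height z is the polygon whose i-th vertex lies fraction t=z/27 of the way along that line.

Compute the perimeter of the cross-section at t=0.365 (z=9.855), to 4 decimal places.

Cross-section at t=0.365: each vertex is (1-t)·p0[i] + t·p1[i].
  v1: (1-0.365)·(0.4,2.41) + 0.365·(-1.02,5.67) = (-0.1183,3.5999)
  v2: (1-0.365)·(-1.25,1.57) + 0.365·(-5.32,5.38) = (-2.7355,2.9607)
  v3: (1-0.365)·(1.03,-3.33) + 0.365·(-0.03,-4.71) = (0.6431,-3.8337)
Perimeter = Σ |v_{i+1} − v_i|:
  edge 1→2: √(-2.6172² + -0.6392²) = 2.6942 (running 2.6942)
  edge 2→3: √(3.3786² + -6.7943²) = 7.5880 (running 10.2822)
  edge 3→1: √(-0.7614² + 7.4336²) = 7.4725 (running 17.7547)
Perimeter = 17.7547

Perimeter at t=0.365: 17.7547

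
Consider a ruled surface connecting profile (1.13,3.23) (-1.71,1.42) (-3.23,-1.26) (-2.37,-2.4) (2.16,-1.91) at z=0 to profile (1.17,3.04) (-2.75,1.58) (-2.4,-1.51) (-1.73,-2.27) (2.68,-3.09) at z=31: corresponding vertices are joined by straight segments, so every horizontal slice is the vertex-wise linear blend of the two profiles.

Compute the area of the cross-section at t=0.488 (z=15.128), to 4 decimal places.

Area at t=0.488: 20.4589

Cross-section at t=0.488: each vertex is (1-t)·p0[i] + t·p1[i].
  v1: (1-0.488)·(1.13,3.23) + 0.488·(1.17,3.04) = (1.1495,3.1373)
  v2: (1-0.488)·(-1.71,1.42) + 0.488·(-2.75,1.58) = (-2.2175,1.4981)
  v3: (1-0.488)·(-3.23,-1.26) + 0.488·(-2.4,-1.51) = (-2.8250,-1.3820)
  v4: (1-0.488)·(-2.37,-2.4) + 0.488·(-1.73,-2.27) = (-2.0577,-2.3366)
  v5: (1-0.488)·(2.16,-1.91) + 0.488·(2.68,-3.09) = (2.4138,-2.4858)
Shoelace sum Σ(x_i·y_{i+1} − x_{i+1}·y_i):
  i=1: 1.1495·1.4981 − -2.2175·3.1373 = +8.6791 (running +8.6791)
  i=2: -2.2175·-1.3820 − -2.8250·1.4981 = +7.2966 (running +15.9757)
  i=3: -2.8250·-2.3366 − -2.0577·-1.3820 = +3.7570 (running +19.7327)
  i=4: -2.0577·-2.4858 − 2.4138·-2.3366 = +10.7550 (running +30.4876)
  i=5: 2.4138·3.1373 − 1.1495·-2.4858 = +10.4302 (running +40.9178)
Area = |Σ|/2 = |40.9178|/2 = 20.4589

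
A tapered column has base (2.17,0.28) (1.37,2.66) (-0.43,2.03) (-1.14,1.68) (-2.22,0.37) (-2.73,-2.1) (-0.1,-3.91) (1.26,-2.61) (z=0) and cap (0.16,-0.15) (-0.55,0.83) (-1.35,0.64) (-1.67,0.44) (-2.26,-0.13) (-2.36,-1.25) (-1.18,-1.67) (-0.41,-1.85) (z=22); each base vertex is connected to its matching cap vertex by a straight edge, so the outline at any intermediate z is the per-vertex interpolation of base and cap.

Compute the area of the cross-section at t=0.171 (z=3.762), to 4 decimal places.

Cross-section at t=0.171: each vertex is (1-t)·p0[i] + t·p1[i].
  v1: (1-0.171)·(2.17,0.28) + 0.171·(0.16,-0.15) = (1.8263,0.2065)
  v2: (1-0.171)·(1.37,2.66) + 0.171·(-0.55,0.83) = (1.0417,2.3471)
  v3: (1-0.171)·(-0.43,2.03) + 0.171·(-1.35,0.64) = (-0.5873,1.7923)
  v4: (1-0.171)·(-1.14,1.68) + 0.171·(-1.67,0.44) = (-1.2306,1.4680)
  v5: (1-0.171)·(-2.22,0.37) + 0.171·(-2.26,-0.13) = (-2.2268,0.2845)
  v6: (1-0.171)·(-2.73,-2.1) + 0.171·(-2.36,-1.25) = (-2.6667,-1.9546)
  v7: (1-0.171)·(-0.1,-3.91) + 0.171·(-1.18,-1.67) = (-0.2847,-3.5270)
  v8: (1-0.171)·(1.26,-2.61) + 0.171·(-0.41,-1.85) = (0.9744,-2.4800)
Shoelace sum Σ(x_i·y_{i+1} − x_{i+1}·y_i):
  i=1: 1.8263·2.3471 − 1.0417·0.2065 = +4.0714 (running +4.0714)
  i=2: 1.0417·1.7923 − -0.5873·2.3471 = +3.2455 (running +7.3168)
  i=3: -0.5873·1.4680 − -1.2306·1.7923 = +1.3435 (running +8.6604)
  i=4: -1.2306·0.2845 − -2.2268·1.4680 = +2.9188 (running +11.5792)
  i=5: -2.2268·-1.9546 − -2.6667·0.2845 = +5.1114 (running +16.6905)
  i=6: -2.6667·-3.5270 − -0.2847·-1.9546 = +8.8490 (running +25.5395)
  i=7: -0.2847·-2.4800 − 0.9744·-3.5270 = +4.1428 (running +29.6823)
  i=8: 0.9744·0.2065 − 1.8263·-2.4800 = +4.7305 (running +34.4128)
Area = |Σ|/2 = |34.4128|/2 = 17.2064

Area at t=0.171: 17.2064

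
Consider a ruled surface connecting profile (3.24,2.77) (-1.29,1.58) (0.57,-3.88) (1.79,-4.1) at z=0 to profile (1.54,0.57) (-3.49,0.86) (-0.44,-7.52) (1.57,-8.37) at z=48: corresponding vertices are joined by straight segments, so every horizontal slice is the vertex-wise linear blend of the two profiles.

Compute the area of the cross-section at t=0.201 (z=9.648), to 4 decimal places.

Area at t=0.201: 20.1596

Cross-section at t=0.201: each vertex is (1-t)·p0[i] + t·p1[i].
  v1: (1-0.201)·(3.24,2.77) + 0.201·(1.54,0.57) = (2.8983,2.3278)
  v2: (1-0.201)·(-1.29,1.58) + 0.201·(-3.49,0.86) = (-1.7322,1.4353)
  v3: (1-0.201)·(0.57,-3.88) + 0.201·(-0.44,-7.52) = (0.3670,-4.6116)
  v4: (1-0.201)·(1.79,-4.1) + 0.201·(1.57,-8.37) = (1.7458,-4.9583)
Shoelace sum Σ(x_i·y_{i+1} − x_{i+1}·y_i):
  i=1: 2.8983·1.4353 − -1.7322·2.3278 = +8.1921 (running +8.1921)
  i=2: -1.7322·-4.6116 − 0.3670·1.4353 = +7.4615 (running +15.6536)
  i=3: 0.3670·-4.9583 − 1.7458·-4.6116 = +6.2313 (running +21.8849)
  i=4: 1.7458·2.3278 − 2.8983·-4.9583 = +18.4344 (running +40.3193)
Area = |Σ|/2 = |40.3193|/2 = 20.1596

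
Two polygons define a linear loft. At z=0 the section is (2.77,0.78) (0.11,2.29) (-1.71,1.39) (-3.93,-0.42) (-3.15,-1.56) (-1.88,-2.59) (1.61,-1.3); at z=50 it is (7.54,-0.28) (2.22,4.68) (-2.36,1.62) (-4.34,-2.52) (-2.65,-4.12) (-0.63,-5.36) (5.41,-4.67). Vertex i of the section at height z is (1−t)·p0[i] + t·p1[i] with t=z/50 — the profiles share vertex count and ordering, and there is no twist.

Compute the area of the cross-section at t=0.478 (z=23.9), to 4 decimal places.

Cross-section at t=0.478: each vertex is (1-t)·p0[i] + t·p1[i].
  v1: (1-0.478)·(2.77,0.78) + 0.478·(7.54,-0.28) = (5.0501,0.2733)
  v2: (1-0.478)·(0.11,2.29) + 0.478·(2.22,4.68) = (1.1186,3.4324)
  v3: (1-0.478)·(-1.71,1.39) + 0.478·(-2.36,1.62) = (-2.0207,1.4999)
  v4: (1-0.478)·(-3.93,-0.42) + 0.478·(-4.34,-2.52) = (-4.1260,-1.4238)
  v5: (1-0.478)·(-3.15,-1.56) + 0.478·(-2.65,-4.12) = (-2.9110,-2.7837)
  v6: (1-0.478)·(-1.88,-2.59) + 0.478·(-0.63,-5.36) = (-1.2825,-3.9141)
  v7: (1-0.478)·(1.61,-1.3) + 0.478·(5.41,-4.67) = (3.4264,-2.9109)
Shoelace sum Σ(x_i·y_{i+1} − x_{i+1}·y_i):
  i=1: 5.0501·3.4324 − 1.1186·0.2733 = +17.0282 (running +17.0282)
  i=2: 1.1186·1.4999 − -2.0207·3.4324 = +8.6137 (running +25.6419)
  i=3: -2.0207·-1.4238 − -4.1260·1.4999 = +9.0658 (running +34.7077)
  i=4: -4.1260·-2.7837 − -2.9110·-1.4238 = +7.3407 (running +42.0484)
  i=5: -2.9110·-3.9141 − -1.2825·-2.7837 = +7.8238 (running +49.8722)
  i=6: -1.2825·-2.9109 − 3.4264·-3.9141 = +17.1443 (running +67.0165)
  i=7: 3.4264·0.2733 − 5.0501·-2.9109 = +15.6365 (running +82.6530)
Area = |Σ|/2 = |82.6530|/2 = 41.3265

Area at t=0.478: 41.3265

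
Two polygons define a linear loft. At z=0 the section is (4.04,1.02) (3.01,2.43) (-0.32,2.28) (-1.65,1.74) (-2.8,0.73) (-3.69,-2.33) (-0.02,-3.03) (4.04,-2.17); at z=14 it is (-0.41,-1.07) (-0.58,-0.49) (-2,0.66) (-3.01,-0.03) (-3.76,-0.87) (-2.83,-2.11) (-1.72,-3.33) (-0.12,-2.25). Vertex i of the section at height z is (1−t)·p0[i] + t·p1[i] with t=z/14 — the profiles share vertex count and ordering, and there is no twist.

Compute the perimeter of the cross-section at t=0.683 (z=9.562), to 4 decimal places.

Cross-section at t=0.683: each vertex is (1-t)·p0[i] + t·p1[i].
  v1: (1-0.683)·(4.04,1.02) + 0.683·(-0.41,-1.07) = (1.0006,-0.4075)
  v2: (1-0.683)·(3.01,2.43) + 0.683·(-0.58,-0.49) = (0.5580,0.4356)
  v3: (1-0.683)·(-0.32,2.28) + 0.683·(-2,0.66) = (-1.4674,1.1735)
  v4: (1-0.683)·(-1.65,1.74) + 0.683·(-3.01,-0.03) = (-2.5789,0.5311)
  v5: (1-0.683)·(-2.8,0.73) + 0.683·(-3.76,-0.87) = (-3.4557,-0.3628)
  v6: (1-0.683)·(-3.69,-2.33) + 0.683·(-2.83,-2.11) = (-3.1026,-2.1797)
  v7: (1-0.683)·(-0.02,-3.03) + 0.683·(-1.72,-3.33) = (-1.1811,-3.2349)
  v8: (1-0.683)·(4.04,-2.17) + 0.683·(-0.12,-2.25) = (1.1987,-2.2246)
Perimeter = Σ |v_{i+1} − v_i|:
  edge 1→2: √(-0.4426² + 0.8431²) = 0.9522 (running 0.9522)
  edge 2→3: √(-2.0255² + 0.7379²) = 2.1557 (running 3.1079)
  edge 3→4: √(-1.1114² + -0.6425²) = 1.2838 (running 4.3917)
  edge 4→5: √(-0.8768² + -0.8939²) = 1.2521 (running 5.6438)
  edge 5→6: √(0.3531² + -1.8169²) = 1.8509 (running 7.4947)
  edge 6→7: √(1.9215² + -1.0552²) = 2.1922 (running 9.6869)
  edge 7→8: √(2.3798² + 1.0103²) = 2.5854 (running 12.2723)
  edge 8→1: √(-0.1981² + 1.8172²) = 1.8279 (running 14.1002)
Perimeter = 14.1002

Perimeter at t=0.683: 14.1002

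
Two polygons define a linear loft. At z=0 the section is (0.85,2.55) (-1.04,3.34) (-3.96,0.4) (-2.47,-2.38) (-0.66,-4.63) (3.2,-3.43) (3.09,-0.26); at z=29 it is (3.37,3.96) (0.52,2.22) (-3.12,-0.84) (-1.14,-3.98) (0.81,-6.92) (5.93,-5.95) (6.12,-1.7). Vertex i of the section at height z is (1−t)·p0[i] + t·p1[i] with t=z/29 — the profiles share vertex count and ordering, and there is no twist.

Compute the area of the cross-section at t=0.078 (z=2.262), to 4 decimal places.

Area at t=0.078: 38.5700

Cross-section at t=0.078: each vertex is (1-t)·p0[i] + t·p1[i].
  v1: (1-0.078)·(0.85,2.55) + 0.078·(3.37,3.96) = (1.0466,2.6600)
  v2: (1-0.078)·(-1.04,3.34) + 0.078·(0.52,2.22) = (-0.9183,3.2526)
  v3: (1-0.078)·(-3.96,0.4) + 0.078·(-3.12,-0.84) = (-3.8945,0.3033)
  v4: (1-0.078)·(-2.47,-2.38) + 0.078·(-1.14,-3.98) = (-2.3663,-2.5048)
  v5: (1-0.078)·(-0.66,-4.63) + 0.078·(0.81,-6.92) = (-0.5453,-4.8086)
  v6: (1-0.078)·(3.2,-3.43) + 0.078·(5.93,-5.95) = (3.4129,-3.6266)
  v7: (1-0.078)·(3.09,-0.26) + 0.078·(6.12,-1.7) = (3.3263,-0.3723)
Shoelace sum Σ(x_i·y_{i+1} − x_{i+1}·y_i):
  i=1: 1.0466·3.2526 − -0.9183·2.6600 = +5.8468 (running +5.8468)
  i=2: -0.9183·0.3033 − -3.8945·3.2526 = +12.3888 (running +18.2356)
  i=3: -3.8945·-2.5048 − -2.3663·0.3033 = +10.4725 (running +28.7082)
  i=4: -2.3663·-4.8086 − -0.5453·-2.5048 = +10.0125 (running +38.7206)
  i=5: -0.5453·-3.6266 − 3.4129·-4.8086 = +18.3892 (running +57.1099)
  i=6: 3.4129·-0.3723 − 3.3263·-3.6266 = +10.7925 (running +67.9023)
  i=7: 3.3263·2.6600 − 1.0466·-0.3723 = +9.2377 (running +77.1400)
Area = |Σ|/2 = |77.1400|/2 = 38.5700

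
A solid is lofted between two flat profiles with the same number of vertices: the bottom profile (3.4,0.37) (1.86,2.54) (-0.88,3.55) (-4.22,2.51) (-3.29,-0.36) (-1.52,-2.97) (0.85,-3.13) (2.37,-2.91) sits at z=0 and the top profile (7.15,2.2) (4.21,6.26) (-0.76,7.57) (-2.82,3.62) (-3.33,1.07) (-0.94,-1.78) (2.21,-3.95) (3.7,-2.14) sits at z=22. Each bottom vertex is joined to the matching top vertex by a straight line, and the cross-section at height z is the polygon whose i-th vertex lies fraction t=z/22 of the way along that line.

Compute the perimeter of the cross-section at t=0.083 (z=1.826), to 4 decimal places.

Cross-section at t=0.083: each vertex is (1-t)·p0[i] + t·p1[i].
  v1: (1-0.083)·(3.4,0.37) + 0.083·(7.15,2.2) = (3.7112,0.5219)
  v2: (1-0.083)·(1.86,2.54) + 0.083·(4.21,6.26) = (2.0551,2.8488)
  v3: (1-0.083)·(-0.88,3.55) + 0.083·(-0.76,7.57) = (-0.8700,3.8837)
  v4: (1-0.083)·(-4.22,2.51) + 0.083·(-2.82,3.62) = (-4.1038,2.6021)
  v5: (1-0.083)·(-3.29,-0.36) + 0.083·(-3.33,1.07) = (-3.2933,-0.2413)
  v6: (1-0.083)·(-1.52,-2.97) + 0.083·(-0.94,-1.78) = (-1.4719,-2.8712)
  v7: (1-0.083)·(0.85,-3.13) + 0.083·(2.21,-3.95) = (0.9629,-3.1981)
  v8: (1-0.083)·(2.37,-2.91) + 0.083·(3.7,-2.14) = (2.4804,-2.8461)
Perimeter = Σ |v_{i+1} − v_i|:
  edge 1→2: √(-1.6562² + 2.3269²) = 2.8561 (running 2.8561)
  edge 2→3: √(-2.9251² + 1.0349²) = 3.1028 (running 5.9589)
  edge 3→4: √(-3.2338² + -1.2815²) = 3.4784 (running 9.4373)
  edge 4→5: √(0.8105² + -2.8434²) = 2.9567 (running 12.3940)
  edge 5→6: √(1.8215² + -2.6299²) = 3.1991 (running 15.5931)
  edge 6→7: √(2.4347² + -0.3268²) = 2.4566 (running 18.0497)
  edge 7→8: √(1.5175² + 0.3520²) = 1.5578 (running 19.6075)
  edge 8→1: √(1.2309² + 3.3680²) = 3.5858 (running 23.1933)
Perimeter = 23.1933

Perimeter at t=0.083: 23.1933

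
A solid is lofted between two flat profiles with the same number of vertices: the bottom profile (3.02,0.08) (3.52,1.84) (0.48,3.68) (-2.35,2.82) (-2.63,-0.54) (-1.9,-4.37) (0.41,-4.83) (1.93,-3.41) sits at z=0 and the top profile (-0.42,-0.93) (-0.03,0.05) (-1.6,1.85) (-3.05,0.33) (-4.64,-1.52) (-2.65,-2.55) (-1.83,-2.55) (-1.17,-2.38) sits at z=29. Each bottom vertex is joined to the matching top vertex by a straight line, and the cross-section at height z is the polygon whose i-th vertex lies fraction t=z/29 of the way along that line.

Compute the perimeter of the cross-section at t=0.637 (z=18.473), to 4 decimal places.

Cross-section at t=0.637: each vertex is (1-t)·p0[i] + t·p1[i].
  v1: (1-0.637)·(3.02,0.08) + 0.637·(-0.42,-0.93) = (0.8287,-0.5634)
  v2: (1-0.637)·(3.52,1.84) + 0.637·(-0.03,0.05) = (1.2587,0.6998)
  v3: (1-0.637)·(0.48,3.68) + 0.637·(-1.6,1.85) = (-0.8450,2.5143)
  v4: (1-0.637)·(-2.35,2.82) + 0.637·(-3.05,0.33) = (-2.7959,1.2339)
  v5: (1-0.637)·(-2.63,-0.54) + 0.637·(-4.64,-1.52) = (-3.9104,-1.1643)
  v6: (1-0.637)·(-1.9,-4.37) + 0.637·(-2.65,-2.55) = (-2.3777,-3.2107)
  v7: (1-0.637)·(0.41,-4.83) + 0.637·(-1.83,-2.55) = (-1.0169,-3.3776)
  v8: (1-0.637)·(1.93,-3.41) + 0.637·(-1.17,-2.38) = (-0.0447,-2.7539)
Perimeter = Σ |v_{i+1} − v_i|:
  edge 1→2: √(0.4299² + 1.2631²) = 1.3343 (running 1.3343)
  edge 2→3: √(-2.1036² + 1.8145²) = 2.7781 (running 4.1124)
  edge 3→4: √(-1.9509² + -1.2804²) = 2.3336 (running 6.4460)
  edge 4→5: √(-1.1145² + -2.3981²) = 2.6444 (running 9.0904)
  edge 5→6: √(1.5326² + -2.0464²) = 2.5567 (running 11.6471)
  edge 6→7: √(1.3609² + -0.1670²) = 1.3711 (running 13.0182)
  edge 7→8: √(0.9722² + 0.6237²) = 1.1551 (running 14.1732)
  edge 8→1: √(0.8734² + 2.1905²) = 2.3582 (running 16.5315)
Perimeter = 16.5315

Perimeter at t=0.637: 16.5315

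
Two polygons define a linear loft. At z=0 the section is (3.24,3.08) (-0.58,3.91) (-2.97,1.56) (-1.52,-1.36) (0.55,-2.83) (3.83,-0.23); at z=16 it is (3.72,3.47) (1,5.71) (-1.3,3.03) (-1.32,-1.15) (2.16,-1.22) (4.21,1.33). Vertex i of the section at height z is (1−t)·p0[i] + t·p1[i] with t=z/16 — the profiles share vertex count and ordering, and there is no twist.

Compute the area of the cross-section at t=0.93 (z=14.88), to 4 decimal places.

Cross-section at t=0.93: each vertex is (1-t)·p0[i] + t·p1[i].
  v1: (1-0.93)·(3.24,3.08) + 0.93·(3.72,3.47) = (3.6864,3.4427)
  v2: (1-0.93)·(-0.58,3.91) + 0.93·(1,5.71) = (0.8894,5.5840)
  v3: (1-0.93)·(-2.97,1.56) + 0.93·(-1.3,3.03) = (-1.4169,2.9271)
  v4: (1-0.93)·(-1.52,-1.36) + 0.93·(-1.32,-1.15) = (-1.3340,-1.1647)
  v5: (1-0.93)·(0.55,-2.83) + 0.93·(2.16,-1.22) = (2.0473,-1.3327)
  v6: (1-0.93)·(3.83,-0.23) + 0.93·(4.21,1.33) = (4.1834,1.2208)
Shoelace sum Σ(x_i·y_{i+1} − x_{i+1}·y_i):
  i=1: 3.6864·5.5840 − 0.8894·3.4427 = +17.5229 (running +17.5229)
  i=2: 0.8894·2.9271 − -1.4169·5.5840 = +10.5153 (running +28.0383)
  i=3: -1.4169·-1.1647 − -1.3340·2.9271 = +5.5550 (running +33.5933)
  i=4: -1.3340·-1.3327 − 2.0473·-1.1647 = +4.1623 (running +37.7556)
  i=5: 2.0473·1.2208 − 4.1834·-1.3327 = +8.0746 (running +45.8301)
  i=6: 4.1834·3.4427 − 3.6864·1.2208 = +9.9018 (running +55.7320)
Area = |Σ|/2 = |55.7320|/2 = 27.8660

Area at t=0.93: 27.8660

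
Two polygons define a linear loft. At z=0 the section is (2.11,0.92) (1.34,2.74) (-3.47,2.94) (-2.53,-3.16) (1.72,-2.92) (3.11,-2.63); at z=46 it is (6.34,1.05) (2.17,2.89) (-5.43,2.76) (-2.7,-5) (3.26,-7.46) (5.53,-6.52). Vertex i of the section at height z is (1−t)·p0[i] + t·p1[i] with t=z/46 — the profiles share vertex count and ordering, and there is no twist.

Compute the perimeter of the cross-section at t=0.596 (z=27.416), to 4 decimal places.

Perimeter at t=0.596: 30.6052

Cross-section at t=0.596: each vertex is (1-t)·p0[i] + t·p1[i].
  v1: (1-0.596)·(2.11,0.92) + 0.596·(6.34,1.05) = (4.6311,0.9975)
  v2: (1-0.596)·(1.34,2.74) + 0.596·(2.17,2.89) = (1.8347,2.8294)
  v3: (1-0.596)·(-3.47,2.94) + 0.596·(-5.43,2.76) = (-4.6382,2.8327)
  v4: (1-0.596)·(-2.53,-3.16) + 0.596·(-2.7,-5) = (-2.6313,-4.2566)
  v5: (1-0.596)·(1.72,-2.92) + 0.596·(3.26,-7.46) = (2.6378,-5.6258)
  v6: (1-0.596)·(3.11,-2.63) + 0.596·(5.53,-6.52) = (4.5523,-4.9484)
Perimeter = Σ |v_{i+1} − v_i|:
  edge 1→2: √(-2.7964² + 1.8319²) = 3.3430 (running 3.3430)
  edge 2→3: √(-6.4728² + 0.0033²) = 6.4728 (running 9.8159)
  edge 3→4: √(2.0068² + -7.0894²) = 7.3679 (running 17.1838)
  edge 4→5: √(5.2692² + -1.3692²) = 5.4441 (running 22.6279)
  edge 5→6: √(1.9145² + 0.6774²) = 2.0308 (running 24.6587)
  edge 6→1: √(0.0788² + 5.9459²) = 5.9464 (running 30.6052)
Perimeter = 30.6052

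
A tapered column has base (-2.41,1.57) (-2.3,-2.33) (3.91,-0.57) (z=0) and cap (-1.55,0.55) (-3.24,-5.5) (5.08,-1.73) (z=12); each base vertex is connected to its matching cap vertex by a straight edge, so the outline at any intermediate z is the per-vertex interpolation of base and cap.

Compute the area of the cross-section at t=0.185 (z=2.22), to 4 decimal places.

Area at t=0.185: 13.9456

Cross-section at t=0.185: each vertex is (1-t)·p0[i] + t·p1[i].
  v1: (1-0.185)·(-2.41,1.57) + 0.185·(-1.55,0.55) = (-2.2509,1.3813)
  v2: (1-0.185)·(-2.3,-2.33) + 0.185·(-3.24,-5.5) = (-2.4739,-2.9165)
  v3: (1-0.185)·(3.91,-0.57) + 0.185·(5.08,-1.73) = (4.1265,-0.7846)
Shoelace sum Σ(x_i·y_{i+1} − x_{i+1}·y_i):
  i=1: -2.2509·-2.9165 − -2.4739·1.3813 = +9.9818 (running +9.9818)
  i=2: -2.4739·-0.7846 − 4.1265·-2.9165 = +13.9756 (running +23.9574)
  i=3: 4.1265·1.3813 − -2.2509·-0.7846 = +3.9338 (running +27.8913)
Area = |Σ|/2 = |27.8913|/2 = 13.9456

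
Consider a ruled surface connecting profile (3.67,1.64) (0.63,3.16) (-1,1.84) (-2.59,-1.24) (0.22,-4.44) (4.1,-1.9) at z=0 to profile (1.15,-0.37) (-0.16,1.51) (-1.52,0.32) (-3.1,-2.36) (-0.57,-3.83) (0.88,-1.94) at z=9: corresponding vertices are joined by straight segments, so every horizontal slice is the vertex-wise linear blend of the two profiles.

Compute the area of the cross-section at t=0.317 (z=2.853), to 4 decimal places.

Cross-section at t=0.317: each vertex is (1-t)·p0[i] + t·p1[i].
  v1: (1-0.317)·(3.67,1.64) + 0.317·(1.15,-0.37) = (2.8712,1.0028)
  v2: (1-0.317)·(0.63,3.16) + 0.317·(-0.16,1.51) = (0.3796,2.6370)
  v3: (1-0.317)·(-1,1.84) + 0.317·(-1.52,0.32) = (-1.1648,1.3582)
  v4: (1-0.317)·(-2.59,-1.24) + 0.317·(-3.1,-2.36) = (-2.7517,-1.5950)
  v5: (1-0.317)·(0.22,-4.44) + 0.317·(-0.57,-3.83) = (-0.0304,-4.2466)
  v6: (1-0.317)·(4.1,-1.9) + 0.317·(0.88,-1.94) = (3.0793,-1.9127)
Shoelace sum Σ(x_i·y_{i+1} − x_{i+1}·y_i):
  i=1: 2.8712·2.6370 − 0.3796·1.0028 = +7.1905 (running +7.1905)
  i=2: 0.3796·1.3582 − -1.1648·2.6370 = +3.5871 (running +10.7776)
  i=3: -1.1648·-1.5950 − -2.7517·1.3582 = +5.5952 (running +16.3728)
  i=4: -2.7517·-4.2466 − -0.0304·-1.5950 = +11.6368 (running +28.0096)
  i=5: -0.0304·-1.9127 − 3.0793·-4.2466 = +13.1347 (running +41.1442)
  i=6: 3.0793·1.0028 − 2.8712·-1.9127 = +8.5796 (running +49.7238)
Area = |Σ|/2 = |49.7238|/2 = 24.8619

Area at t=0.317: 24.8619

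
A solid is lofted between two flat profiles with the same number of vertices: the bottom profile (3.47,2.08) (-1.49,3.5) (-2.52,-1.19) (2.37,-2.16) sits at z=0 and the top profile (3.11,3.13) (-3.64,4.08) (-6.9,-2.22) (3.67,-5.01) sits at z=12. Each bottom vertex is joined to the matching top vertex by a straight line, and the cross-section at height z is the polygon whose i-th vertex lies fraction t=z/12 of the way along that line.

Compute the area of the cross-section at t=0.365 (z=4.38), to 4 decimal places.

Area at t=0.365: 36.0855

Cross-section at t=0.365: each vertex is (1-t)·p0[i] + t·p1[i].
  v1: (1-0.365)·(3.47,2.08) + 0.365·(3.11,3.13) = (3.3386,2.4632)
  v2: (1-0.365)·(-1.49,3.5) + 0.365·(-3.64,4.08) = (-2.2748,3.7117)
  v3: (1-0.365)·(-2.52,-1.19) + 0.365·(-6.9,-2.22) = (-4.1187,-1.5659)
  v4: (1-0.365)·(2.37,-2.16) + 0.365·(3.67,-5.01) = (2.8445,-3.2003)
Shoelace sum Σ(x_i·y_{i+1} − x_{i+1}·y_i):
  i=1: 3.3386·3.7117 − -2.2748·2.4632 = +17.9952 (running +17.9952)
  i=2: -2.2748·-1.5659 − -4.1187·3.7117 = +18.8495 (running +36.8447)
  i=3: -4.1187·-3.2003 − 2.8445·-1.5659 = +17.6352 (running +54.4799)
  i=4: 2.8445·2.4632 − 3.3386·-3.2003 = +17.6911 (running +72.1710)
Area = |Σ|/2 = |72.1710|/2 = 36.0855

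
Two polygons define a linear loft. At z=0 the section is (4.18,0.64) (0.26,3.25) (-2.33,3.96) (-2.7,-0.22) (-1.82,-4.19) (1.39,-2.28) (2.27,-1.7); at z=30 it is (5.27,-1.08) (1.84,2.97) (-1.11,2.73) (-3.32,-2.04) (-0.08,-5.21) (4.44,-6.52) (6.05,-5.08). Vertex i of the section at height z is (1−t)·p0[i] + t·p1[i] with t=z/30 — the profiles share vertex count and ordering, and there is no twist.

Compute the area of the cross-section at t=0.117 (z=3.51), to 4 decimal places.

Cross-section at t=0.117: each vertex is (1-t)·p0[i] + t·p1[i].
  v1: (1-0.117)·(4.18,0.64) + 0.117·(5.27,-1.08) = (4.3075,0.4388)
  v2: (1-0.117)·(0.26,3.25) + 0.117·(1.84,2.97) = (0.4449,3.2172)
  v3: (1-0.117)·(-2.33,3.96) + 0.117·(-1.11,2.73) = (-2.1873,3.8161)
  v4: (1-0.117)·(-2.7,-0.22) + 0.117·(-3.32,-2.04) = (-2.7725,-0.4329)
  v5: (1-0.117)·(-1.82,-4.19) + 0.117·(-0.08,-5.21) = (-1.6164,-4.3093)
  v6: (1-0.117)·(1.39,-2.28) + 0.117·(4.44,-6.52) = (1.7468,-2.7761)
  v7: (1-0.117)·(2.27,-1.7) + 0.117·(6.05,-5.08) = (2.7123,-2.0955)
Shoelace sum Σ(x_i·y_{i+1} − x_{i+1}·y_i):
  i=1: 4.3075·3.2172 − 0.4449·0.4388 = +13.6632 (running +13.6632)
  i=2: 0.4449·3.8161 − -2.1873·3.2172 = +8.7346 (running +22.3977)
  i=3: -2.1873·-0.4329 − -2.7725·3.8161 = +11.5272 (running +33.9250)
  i=4: -2.7725·-4.3093 − -1.6164·-0.4329 = +11.2480 (running +45.1730)
  i=5: -1.6164·-2.7761 − 1.7468·-4.3093 = +12.0151 (running +57.1880)
  i=6: 1.7468·-2.0955 − 2.7123·-2.7761 = +3.8690 (running +61.0570)
  i=7: 2.7123·0.4388 − 4.3075·-2.0955 = +10.2163 (running +71.2733)
Area = |Σ|/2 = |71.2733|/2 = 35.6367

Area at t=0.117: 35.6367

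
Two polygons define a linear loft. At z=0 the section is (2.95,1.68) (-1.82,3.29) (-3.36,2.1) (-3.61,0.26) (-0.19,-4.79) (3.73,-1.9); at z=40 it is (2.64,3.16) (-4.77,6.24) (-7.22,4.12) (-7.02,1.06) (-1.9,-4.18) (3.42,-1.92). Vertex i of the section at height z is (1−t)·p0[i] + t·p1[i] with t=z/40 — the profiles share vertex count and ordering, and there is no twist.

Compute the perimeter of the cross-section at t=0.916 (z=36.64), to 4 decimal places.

Cross-section at t=0.916: each vertex is (1-t)·p0[i] + t·p1[i].
  v1: (1-0.916)·(2.95,1.68) + 0.916·(2.64,3.16) = (2.6660,3.0357)
  v2: (1-0.916)·(-1.82,3.29) + 0.916·(-4.77,6.24) = (-4.5222,5.9922)
  v3: (1-0.916)·(-3.36,2.1) + 0.916·(-7.22,4.12) = (-6.8958,3.9503)
  v4: (1-0.916)·(-3.61,0.26) + 0.916·(-7.02,1.06) = (-6.7336,0.9928)
  v5: (1-0.916)·(-0.19,-4.79) + 0.916·(-1.9,-4.18) = (-1.7564,-4.2312)
  v6: (1-0.916)·(3.73,-1.9) + 0.916·(3.42,-1.92) = (3.4460,-1.9183)
Perimeter = Σ |v_{i+1} − v_i|:
  edge 1→2: √(-7.1882² + 2.9565²) = 7.7725 (running 7.7725)
  edge 2→3: √(-2.3736² + -2.0419²) = 3.1310 (running 10.9035)
  edge 3→4: √(0.1622² + -2.9575²) = 2.9620 (running 13.8655)
  edge 4→5: √(4.9772² + -5.2240²) = 7.2155 (running 21.0809)
  edge 5→6: √(5.2024² + 2.3129²) = 5.6934 (running 26.7743)
  edge 6→1: √(-0.7800² + 4.9540²) = 5.0150 (running 31.7893)
Perimeter = 31.7893

Perimeter at t=0.916: 31.7893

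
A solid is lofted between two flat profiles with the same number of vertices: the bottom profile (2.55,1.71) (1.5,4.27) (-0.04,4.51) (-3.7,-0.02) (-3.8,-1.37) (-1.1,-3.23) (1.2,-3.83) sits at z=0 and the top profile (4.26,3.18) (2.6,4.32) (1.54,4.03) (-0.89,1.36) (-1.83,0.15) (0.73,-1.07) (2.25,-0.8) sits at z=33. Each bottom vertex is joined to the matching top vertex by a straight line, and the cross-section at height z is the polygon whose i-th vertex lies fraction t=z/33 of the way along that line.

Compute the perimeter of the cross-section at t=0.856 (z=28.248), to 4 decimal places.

Cross-section at t=0.856: each vertex is (1-t)·p0[i] + t·p1[i].
  v1: (1-0.856)·(2.55,1.71) + 0.856·(4.26,3.18) = (4.0138,2.9683)
  v2: (1-0.856)·(1.5,4.27) + 0.856·(2.6,4.32) = (2.4416,4.3128)
  v3: (1-0.856)·(-0.04,4.51) + 0.856·(1.54,4.03) = (1.3125,4.0991)
  v4: (1-0.856)·(-3.7,-0.02) + 0.856·(-0.89,1.36) = (-1.2946,1.1613)
  v5: (1-0.856)·(-3.8,-1.37) + 0.856·(-1.83,0.15) = (-2.1137,-0.0689)
  v6: (1-0.856)·(-1.1,-3.23) + 0.856·(0.73,-1.07) = (0.4665,-1.3810)
  v7: (1-0.856)·(1.2,-3.83) + 0.856·(2.25,-0.8) = (2.0988,-1.2363)
Perimeter = Σ |v_{i+1} − v_i|:
  edge 1→2: √(-1.5722² + 1.3445²) = 2.0687 (running 2.0687)
  edge 2→3: √(-1.1291² + -0.2137²) = 1.1492 (running 3.2178)
  edge 3→4: √(-2.6071² + -2.9378²) = 3.9278 (running 7.1457)
  edge 4→5: √(-0.8190² + -1.2302²) = 1.4779 (running 8.6235)
  edge 5→6: √(2.5802² + -1.3122²) = 2.8946 (running 11.5182)
  edge 6→7: √(1.6323² + 0.1447²) = 1.6387 (running 13.1569)
  edge 7→1: √(1.9150² + 4.2046²) = 4.6202 (running 17.7771)
Perimeter = 17.7771

Perimeter at t=0.856: 17.7771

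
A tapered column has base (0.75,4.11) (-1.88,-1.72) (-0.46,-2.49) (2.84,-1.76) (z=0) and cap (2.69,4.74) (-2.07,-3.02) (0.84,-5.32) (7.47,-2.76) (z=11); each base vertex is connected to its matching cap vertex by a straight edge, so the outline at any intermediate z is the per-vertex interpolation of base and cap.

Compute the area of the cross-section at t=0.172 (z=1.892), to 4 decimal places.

Cross-section at t=0.172: each vertex is (1-t)·p0[i] + t·p1[i].
  v1: (1-0.172)·(0.75,4.11) + 0.172·(2.69,4.74) = (1.0837,4.2184)
  v2: (1-0.172)·(-1.88,-1.72) + 0.172·(-2.07,-3.02) = (-1.9127,-1.9436)
  v3: (1-0.172)·(-0.46,-2.49) + 0.172·(0.84,-5.32) = (-0.2364,-2.9768)
  v4: (1-0.172)·(2.84,-1.76) + 0.172·(7.47,-2.76) = (3.6364,-1.9320)
Shoelace sum Σ(x_i·y_{i+1} − x_{i+1}·y_i):
  i=1: 1.0837·-1.9436 − -1.9127·4.2184 = +5.9621 (running +5.9621)
  i=2: -1.9127·-2.9768 − -0.2364·-1.9436 = +5.2341 (running +11.1963)
  i=3: -0.2364·-1.9320 − 3.6364·-2.9768 = +11.2813 (running +22.4776)
  i=4: 3.6364·4.2184 − 1.0837·-1.9320 = +17.4331 (running +39.9107)
Area = |Σ|/2 = |39.9107|/2 = 19.9553

Area at t=0.172: 19.9553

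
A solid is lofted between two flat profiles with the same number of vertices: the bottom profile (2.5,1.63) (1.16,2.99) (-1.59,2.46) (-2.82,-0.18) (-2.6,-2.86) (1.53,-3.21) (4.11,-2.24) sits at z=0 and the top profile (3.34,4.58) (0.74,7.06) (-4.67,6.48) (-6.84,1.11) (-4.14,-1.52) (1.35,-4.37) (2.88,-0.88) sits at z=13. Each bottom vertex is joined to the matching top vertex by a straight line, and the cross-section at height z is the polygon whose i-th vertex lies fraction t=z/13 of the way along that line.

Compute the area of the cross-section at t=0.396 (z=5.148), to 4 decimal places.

Area at t=0.396: 48.2206

Cross-section at t=0.396: each vertex is (1-t)·p0[i] + t·p1[i].
  v1: (1-0.396)·(2.5,1.63) + 0.396·(3.34,4.58) = (2.8326,2.7982)
  v2: (1-0.396)·(1.16,2.99) + 0.396·(0.74,7.06) = (0.9937,4.6017)
  v3: (1-0.396)·(-1.59,2.46) + 0.396·(-4.67,6.48) = (-2.8097,4.0519)
  v4: (1-0.396)·(-2.82,-0.18) + 0.396·(-6.84,1.11) = (-4.4119,0.3308)
  v5: (1-0.396)·(-2.6,-2.86) + 0.396·(-4.14,-1.52) = (-3.2098,-2.3294)
  v6: (1-0.396)·(1.53,-3.21) + 0.396·(1.35,-4.37) = (1.4587,-3.6694)
  v7: (1-0.396)·(4.11,-2.24) + 0.396·(2.88,-0.88) = (3.6229,-1.7014)
Shoelace sum Σ(x_i·y_{i+1} − x_{i+1}·y_i):
  i=1: 2.8326·4.6017 − 0.9937·2.7982 = +10.2545 (running +10.2545)
  i=2: 0.9937·4.0519 − -2.8097·4.6017 = +16.9557 (running +27.2102)
  i=3: -2.8097·0.3308 − -4.4119·4.0519 = +16.9472 (running +44.1574)
  i=4: -4.4119·-2.3294 − -3.2098·0.3308 = +11.3389 (running +55.4963)
  i=5: -3.2098·-3.6694 − 1.4587·-2.3294 = +15.1759 (running +70.6722)
  i=6: 1.4587·-1.7014 − 3.6229·-3.6694 = +10.8119 (running +81.4841)
  i=7: 3.6229·2.7982 − 2.8326·-1.7014 = +14.9572 (running +96.4413)
Area = |Σ|/2 = |96.4413|/2 = 48.2206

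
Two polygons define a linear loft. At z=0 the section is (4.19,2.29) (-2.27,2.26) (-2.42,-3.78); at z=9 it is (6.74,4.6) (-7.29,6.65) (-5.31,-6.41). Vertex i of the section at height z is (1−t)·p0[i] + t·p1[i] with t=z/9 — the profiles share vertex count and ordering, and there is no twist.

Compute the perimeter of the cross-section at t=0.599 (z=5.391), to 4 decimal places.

Perimeter at t=0.599: 34.7439

Cross-section at t=0.599: each vertex is (1-t)·p0[i] + t·p1[i].
  v1: (1-0.599)·(4.19,2.29) + 0.599·(6.74,4.6) = (5.7175,3.6737)
  v2: (1-0.599)·(-2.27,2.26) + 0.599·(-7.29,6.65) = (-5.2770,4.8896)
  v3: (1-0.599)·(-2.42,-3.78) + 0.599·(-5.31,-6.41) = (-4.1511,-5.3554)
Perimeter = Σ |v_{i+1} − v_i|:
  edge 1→2: √(-10.9944² + 1.2159²) = 11.0615 (running 11.0615)
  edge 2→3: √(1.1259² + -10.2450²) = 10.3067 (running 21.3681)
  edge 3→1: √(9.8686² + 9.0291²) = 13.3758 (running 34.7439)
Perimeter = 34.7439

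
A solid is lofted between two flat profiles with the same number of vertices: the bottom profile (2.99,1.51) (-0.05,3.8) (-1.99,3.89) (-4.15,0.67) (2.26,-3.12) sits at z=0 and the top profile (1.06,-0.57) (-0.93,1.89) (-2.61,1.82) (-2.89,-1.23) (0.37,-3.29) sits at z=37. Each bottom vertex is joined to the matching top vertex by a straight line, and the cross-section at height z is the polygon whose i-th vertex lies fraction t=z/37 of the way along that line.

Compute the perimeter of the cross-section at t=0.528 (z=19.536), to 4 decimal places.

Perimeter at t=0.528: 17.8253

Cross-section at t=0.528: each vertex is (1-t)·p0[i] + t·p1[i].
  v1: (1-0.528)·(2.99,1.51) + 0.528·(1.06,-0.57) = (1.9710,0.4118)
  v2: (1-0.528)·(-0.05,3.8) + 0.528·(-0.93,1.89) = (-0.5146,2.7915)
  v3: (1-0.528)·(-1.99,3.89) + 0.528·(-2.61,1.82) = (-2.3174,2.7970)
  v4: (1-0.528)·(-4.15,0.67) + 0.528·(-2.89,-1.23) = (-3.4847,-0.3332)
  v5: (1-0.528)·(2.26,-3.12) + 0.528·(0.37,-3.29) = (1.2621,-3.2098)
Perimeter = Σ |v_{i+1} − v_i|:
  edge 1→2: √(-2.4856² + 2.3798²) = 3.4411 (running 3.4411)
  edge 2→3: √(-1.8027² + 0.0055²) = 1.8027 (running 5.2439)
  edge 3→4: √(-1.1674² + -3.1302²) = 3.3408 (running 8.5847)
  edge 4→5: √(4.7468² + -2.8766²) = 5.5504 (running 14.1351)
  edge 5→1: √(0.7089² + 3.6215²) = 3.6902 (running 17.8253)
Perimeter = 17.8253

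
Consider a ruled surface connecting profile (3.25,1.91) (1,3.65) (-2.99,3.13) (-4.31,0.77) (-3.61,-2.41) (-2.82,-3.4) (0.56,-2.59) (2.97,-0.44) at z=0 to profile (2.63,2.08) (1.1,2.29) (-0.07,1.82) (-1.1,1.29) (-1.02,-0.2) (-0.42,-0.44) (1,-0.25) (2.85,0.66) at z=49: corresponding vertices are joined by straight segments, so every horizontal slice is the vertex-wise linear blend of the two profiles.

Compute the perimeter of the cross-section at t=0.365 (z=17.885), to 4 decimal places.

Cross-section at t=0.365: each vertex is (1-t)·p0[i] + t·p1[i].
  v1: (1-0.365)·(3.25,1.91) + 0.365·(2.63,2.08) = (3.0237,1.9720)
  v2: (1-0.365)·(1,3.65) + 0.365·(1.1,2.29) = (1.0365,3.1536)
  v3: (1-0.365)·(-2.99,3.13) + 0.365·(-0.07,1.82) = (-1.9242,2.6519)
  v4: (1-0.365)·(-4.31,0.77) + 0.365·(-1.1,1.29) = (-3.1383,0.9598)
  v5: (1-0.365)·(-3.61,-2.41) + 0.365·(-1.02,-0.2) = (-2.6646,-1.6034)
  v6: (1-0.365)·(-2.82,-3.4) + 0.365·(-0.42,-0.44) = (-1.9440,-2.3196)
  v7: (1-0.365)·(0.56,-2.59) + 0.365·(1,-0.25) = (0.7206,-1.7359)
  v8: (1-0.365)·(2.97,-0.44) + 0.365·(2.85,0.66) = (2.9262,-0.0385)
Perimeter = Σ |v_{i+1} − v_i|:
  edge 1→2: √(-1.9872² + 1.1816²) = 2.3119 (running 2.3119)
  edge 2→3: √(-2.9607² + -0.5017²) = 3.0029 (running 5.3148)
  edge 3→4: √(-1.2141² + -1.6921²) = 2.0826 (running 7.3974)
  edge 4→5: √(0.4737² + -2.5632²) = 2.6066 (running 10.0040)
  edge 5→6: √(0.7207² + -0.7162²) = 1.0160 (running 11.0200)
  edge 6→7: √(2.6646² + 0.5837²) = 2.7278 (running 13.7478)
  edge 7→8: √(2.2056² + 1.6974²) = 2.7831 (running 16.5310)
  edge 8→1: √(0.0975² + 2.0105²) = 2.0129 (running 18.5439)
Perimeter = 18.5439

Perimeter at t=0.365: 18.5439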